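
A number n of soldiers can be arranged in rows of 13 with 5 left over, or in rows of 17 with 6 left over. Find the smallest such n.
M = 13 × 17 = 221. M₁ = 17, y₁ ≡ 10 mod 13. M₂ = 13, y₂ ≡ 4 mod 17. n = 5×17×10 + 6×13×4 ≡ 57 mod 221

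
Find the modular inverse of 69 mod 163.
Since 163 is prime, by Fermat 69^(-1) ≡ 69^{161} ≡ 26 mod 163. Verify: 69 × 26 = 1794 ≡ 1 mod 163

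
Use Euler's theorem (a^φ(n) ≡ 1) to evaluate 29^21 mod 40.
By Euler: 29^{16} ≡ 1 mod 40 since gcd(29, 40) = 1. 21 = 1×16 + 5. So 29^{21} ≡ 29^{5} ≡ 29 mod 40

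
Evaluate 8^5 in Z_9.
By repeated squaring (mod 9): 8^{1}≡8, 8^{2}≡1, 8^{4}≡1. Then 8^{5} = 8^{4+1} ≡ 1 × 8 ≡ 8 (mod 9)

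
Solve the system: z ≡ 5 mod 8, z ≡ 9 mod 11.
M = 8 × 11 = 88. M₁ = 11, y₁ ≡ 3 mod 8. M₂ = 8, y₂ ≡ 7 mod 11. z = 5×11×3 + 9×8×7 ≡ 53 mod 88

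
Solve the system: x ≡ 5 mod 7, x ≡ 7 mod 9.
M = 7 × 9 = 63. M₁ = 9, y₁ ≡ 4 mod 7. M₂ = 7, y₂ ≡ 4 mod 9. x = 5×9×4 + 7×7×4 ≡ 61 mod 63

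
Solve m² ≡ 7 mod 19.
The square roots of 7 mod 19 are 11 and 8. Verify: 11² = 121 ≡ 7 mod 19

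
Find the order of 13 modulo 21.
Powers of 13 mod 21: 13^1≡13, 13^2≡1. ord_21(13) = 2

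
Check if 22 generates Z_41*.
ord_41(22) divides 40. For each prime q|40: 22^{20}≡40, 22^{8}≡37, none ≡ 1. So 22 has order 40 and is a primitive root mod 41.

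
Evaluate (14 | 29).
(14/29) = 14^{14} mod 29 = -1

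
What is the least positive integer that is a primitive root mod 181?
g = 2. For each prime q|180: 2^{90}≡180, 2^{60}≡48, 2^{36}≡59, none ≡ 1, so ord_181(2) = 180 and 2 is a primitive root.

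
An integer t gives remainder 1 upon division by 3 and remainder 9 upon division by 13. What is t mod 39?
M = 3 × 13 = 39. M₁ = 13, y₁ ≡ 1 mod 3. M₂ = 3, y₂ ≡ 9 mod 13. t = 1×13×1 + 9×3×9 ≡ 22 mod 39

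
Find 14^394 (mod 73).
Using Fermat: 14^{72} ≡ 1 (mod 73). 394 ≡ 34 (mod 72). So 14^{394} ≡ 14^{34} ≡ 54 (mod 73)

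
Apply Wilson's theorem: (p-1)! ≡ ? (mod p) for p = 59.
By Wilson's theorem, (58)! ≡ -1 ≡ 58 mod 59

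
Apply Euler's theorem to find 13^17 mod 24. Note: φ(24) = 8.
By Euler: 13^{8} ≡ 1 mod 24 since gcd(13, 24) = 1. 17 = 2×8 + 1. So 13^{17} ≡ 13^{1} ≡ 13 mod 24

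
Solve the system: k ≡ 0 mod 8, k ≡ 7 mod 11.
M = 8 × 11 = 88. M₁ = 11, y₁ ≡ 3 mod 8. M₂ = 8, y₂ ≡ 7 mod 11. k = 0×11×3 + 7×8×7 ≡ 40 mod 88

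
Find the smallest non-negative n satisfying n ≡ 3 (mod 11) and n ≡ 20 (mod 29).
M = 11 × 29 = 319. M₁ = 29, y₁ ≡ 8 (mod 11). M₂ = 11, y₂ ≡ 8 (mod 29). n = 3×29×8 + 20×11×8 ≡ 223 (mod 319)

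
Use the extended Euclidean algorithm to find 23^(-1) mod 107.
Extended GCD: 23(14) + 107(-3) = 1. So 23^(-1) ≡ 14 mod 107. Verify: 23 × 14 = 322 ≡ 1 mod 107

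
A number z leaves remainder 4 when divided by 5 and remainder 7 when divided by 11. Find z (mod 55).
M = 5 × 11 = 55. M₁ = 11, y₁ ≡ 1 (mod 5). M₂ = 5, y₂ ≡ 9 (mod 11). z = 4×11×1 + 7×5×9 ≡ 29 (mod 55)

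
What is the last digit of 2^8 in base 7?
Using Fermat: 2^{6} ≡ 1 mod 7. 8 ≡ 2 mod 6. So 2^{8} ≡ 2^{2} ≡ 4 mod 7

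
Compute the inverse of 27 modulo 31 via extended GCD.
Extended GCD: 27(-8) + 31(7) = 1. So 27^(-1) ≡ -8 ≡ 23 (mod 31). Verify: 27 × 23 = 621 ≡ 1 (mod 31)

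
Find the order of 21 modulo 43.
Powers of 21 mod 43: 21^1≡21, 21^2≡11, 21^3≡16, 21^4≡35, 21^5≡4, 21^6≡41, 21^7≡1. So the order of 21 is 7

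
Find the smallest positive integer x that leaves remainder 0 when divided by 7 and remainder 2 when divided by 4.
M = 7 × 4 = 28. M₁ = 4, y₁ ≡ 2 mod 7. M₂ = 7, y₂ ≡ 3 mod 4. x = 0×4×2 + 2×7×3 ≡ 14 mod 28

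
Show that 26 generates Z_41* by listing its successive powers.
26^1, 26^2, ..., 26^{40} mod 41: [26, 20, 28, 31, 27, 5, 7, 18, 17, 32, 12, 25, 35, 8, 3, 37, 19, 2, 11, 40, 15, 21, 13, 10, 14, 36, 34, 23, 24, 9, 29, 16, 6, 33, 38, 4, 22, 39, 30, 1]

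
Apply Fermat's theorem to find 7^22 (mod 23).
By Fermat's Little Theorem, 7^{22} ≡ 1 (mod 23) since 23 is prime and gcd(7, 23) = 1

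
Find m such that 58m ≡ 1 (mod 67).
Since 67 is prime, by Fermat 58^(-1) ≡ 58^{65} ≡ 52 (mod 67). Verify: 58 × 52 = 3016 ≡ 1 (mod 67)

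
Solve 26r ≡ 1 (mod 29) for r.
Since 29 is prime, by Fermat 26^(-1) ≡ 26^{27} ≡ 19 (mod 29). Verify: 26 × 19 = 494 ≡ 1 (mod 29)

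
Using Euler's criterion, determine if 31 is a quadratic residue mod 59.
By Euler's criterion: 31^{29} ≡ 58 mod 59. Since this equals -1 (≡ 58), 31 is not a QR.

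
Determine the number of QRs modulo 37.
Exactly half the non-zero residues mod a prime are QRs: (37-1)/2 = 18.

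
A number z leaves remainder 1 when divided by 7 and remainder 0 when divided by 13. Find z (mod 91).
M = 7 × 13 = 91. M₁ = 13, y₁ ≡ 6 (mod 7). M₂ = 7, y₂ ≡ 2 (mod 13). z = 1×13×6 + 0×7×2 ≡ 78 (mod 91)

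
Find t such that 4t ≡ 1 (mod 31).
Since 31 is prime, by Fermat 4^(-1) ≡ 4^{29} ≡ 8 (mod 31). Verify: 4 × 8 = 32 ≡ 1 (mod 31)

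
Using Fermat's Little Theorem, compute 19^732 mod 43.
By Fermat: 19^{42} ≡ 1 mod 43. 732 ≡ 18 mod 42. So 19^{732} ≡ 19^{18} ≡ 41 mod 43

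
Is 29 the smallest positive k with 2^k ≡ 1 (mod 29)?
Powers of 2 mod 29: 2^1≡2, 2^2≡4, 2^3≡8, 2^4≡16, 2^5≡3, 2^6≡6, 2^7≡12, 2^8≡24, 2^9≡19, 2^10≡9, 2^11≡18, 2^12≡7, 2^13≡14, 2^14≡28, 2^15≡27, 2^16≡25, 2^17≡21, 2^18≡13, 2^19≡26, 2^20≡23, 2^21≡17, 2^22≡5, 2^23≡10, 2^24≡20, 2^25≡11, 2^26≡22, 2^27≡15, 2^28≡1. Already 2^28≡1, so the order is 28 < 29. No, the actual order is 28.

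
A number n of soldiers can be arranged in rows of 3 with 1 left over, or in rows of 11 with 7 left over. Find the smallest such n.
M = 3 × 11 = 33. M₁ = 11, y₁ ≡ 2 (mod 3). M₂ = 3, y₂ ≡ 4 (mod 11). n = 1×11×2 + 7×3×4 ≡ 7 (mod 33)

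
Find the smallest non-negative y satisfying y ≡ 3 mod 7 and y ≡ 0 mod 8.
M = 7 × 8 = 56. M₁ = 8, y₁ ≡ 1 mod 7. M₂ = 7, y₂ ≡ 7 mod 8. y = 3×8×1 + 0×7×7 ≡ 24 mod 56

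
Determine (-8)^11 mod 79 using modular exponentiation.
By repeated squaring (mod 79): (-8)^{1}≡71, (-8)^{2}≡64, (-8)^{4}≡67, (-8)^{8}≡65. Then (-8)^{11} = (-8)^{8+2+1} ≡ 65 × 64 × 71 ≡ 58 (mod 79)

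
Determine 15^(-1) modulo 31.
Since 31 is prime, by Fermat 15^(-1) ≡ 15^{29} ≡ 29 (mod 31). Verify: 15 × 29 = 435 ≡ 1 (mod 31)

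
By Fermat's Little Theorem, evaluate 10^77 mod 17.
By Fermat: 10^{16} ≡ 1 (mod 17). 77 = 4×16 + 13. So 10^{77} ≡ 10^{13} ≡ 11 (mod 17)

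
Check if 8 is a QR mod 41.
By Euler's criterion: 8^{20} ≡ 1 mod 41. Since this equals 1, 8 is a QR.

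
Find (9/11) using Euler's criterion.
(9/11) = 9^{5} mod 11 = 1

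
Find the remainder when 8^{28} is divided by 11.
By Fermat: 8^{10} ≡ 1 (mod 11). 28 = 2×10 + 8. So 8^{28} ≡ 8^{8} ≡ 5 (mod 11)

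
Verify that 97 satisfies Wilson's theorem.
(96)! mod 97 = 96. Since this equals -1 mod 97, Wilson confirms 97 is prime.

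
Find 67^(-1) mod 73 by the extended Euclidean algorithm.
Extended GCD: 67(12) + 73(-11) = 1. So 67^(-1) ≡ 12 mod 73. Verify: 67 × 12 = 804 ≡ 1 mod 73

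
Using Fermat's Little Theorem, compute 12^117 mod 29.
By Fermat: 12^{28} ≡ 1 mod 29. 117 = 4×28 + 5. So 12^{117} ≡ 12^{5} ≡ 12 mod 29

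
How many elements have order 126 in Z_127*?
A prime p has φ(p-1) primitive roots; here φ(126) = 36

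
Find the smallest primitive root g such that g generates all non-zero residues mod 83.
g = 2. Powers: [2, 4, 8, 16, 32, 64, 45, 7, 14, 28, ...] generates all 82 non-zero residues.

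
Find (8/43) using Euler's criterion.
(8/43) = 8^{21} mod 43 = -1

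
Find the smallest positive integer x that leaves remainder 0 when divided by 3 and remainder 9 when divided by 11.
M = 3 × 11 = 33. M₁ = 11, y₁ ≡ 2 mod 3. M₂ = 3, y₂ ≡ 4 mod 11. x = 0×11×2 + 9×3×4 ≡ 9 mod 33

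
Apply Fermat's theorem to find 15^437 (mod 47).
By Fermat: 15^{46} ≡ 1 (mod 47). 437 ≡ 23 (mod 46). So 15^{437} ≡ 15^{23} ≡ 46 (mod 47)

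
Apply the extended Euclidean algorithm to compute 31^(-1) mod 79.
Extended GCD: 31(-28) + 79(11) = 1. So 31^(-1) ≡ -28 ≡ 51 mod 79. Verify: 31 × 51 = 1581 ≡ 1 mod 79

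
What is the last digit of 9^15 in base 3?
By repeated squaring (mod 3): 9^{1}≡0, 9^{2}≡0, 9^{4}≡0, 9^{8}≡0. Then 9^{15} = 9^{8+4+2+1} ≡ 0 × 0 × 0 × 0 ≡ 0 (mod 3)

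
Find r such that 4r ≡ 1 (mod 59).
Since 59 is prime, by Fermat 4^(-1) ≡ 4^{57} ≡ 15 (mod 59). Verify: 4 × 15 = 60 ≡ 1 (mod 59)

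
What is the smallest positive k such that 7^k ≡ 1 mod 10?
Powers of 7 mod 10: 7^1≡7, 7^2≡9, 7^3≡3, 7^4≡1. So the order of 7 is 4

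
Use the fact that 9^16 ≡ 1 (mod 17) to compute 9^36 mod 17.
By Fermat: 9^{16} ≡ 1 (mod 17). 36 = 2×16 + 4. So 9^{36} ≡ 9^{4} ≡ 16 (mod 17)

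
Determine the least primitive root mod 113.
g = 3. Powers: [3, 9, 27, 81, 17, 51, 40, 7, ...] generates all 112 non-zero residues.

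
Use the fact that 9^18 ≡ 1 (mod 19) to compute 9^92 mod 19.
By Fermat: 9^{18} ≡ 1 (mod 19). 92 = 5×18 + 2. So 9^{92} ≡ 9^{2} ≡ 5 (mod 19)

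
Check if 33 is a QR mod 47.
By Euler's criterion: 33^{23} ≡ 46 (mod 47). Since this equals -1 (≡ 46), 33 is not a QR.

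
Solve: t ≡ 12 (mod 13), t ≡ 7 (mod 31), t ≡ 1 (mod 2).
M = 13 × 31 × 2 = 806. M₁ = 62, y₁ ≡ 4 (mod 13). M₂ = 26, y₂ ≡ 6 (mod 31). M₃ = 403, y₃ ≡ 1 (mod 2). t = 12×62×4 + 7×26×6 + 1×403×1 ≡ 441 (mod 806)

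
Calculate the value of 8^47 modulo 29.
Using Fermat: 8^{28} ≡ 1 mod 29. 47 ≡ 19 mod 28. So 8^{47} ≡ 8^{19} ≡ 2 mod 29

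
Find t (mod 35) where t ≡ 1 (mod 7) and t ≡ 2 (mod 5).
M = 7 × 5 = 35. M₁ = 5, y₁ ≡ 3 (mod 7). M₂ = 7, y₂ ≡ 3 (mod 5). t = 1×5×3 + 2×7×3 ≡ 22 (mod 35)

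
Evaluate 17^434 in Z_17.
By repeated squaring (mod 17): 17^{1}≡0, 17^{2}≡0, 17^{4}≡0, 17^{8}≡0, 17^{16}≡0, 17^{32}≡0, 17^{64}≡0, 17^{128}≡0, 17^{256}≡0. Then 17^{434} = 17^{256+128+32+16+2} ≡ 0 × 0 × 0 × 0 × 0 ≡ 0 (mod 17)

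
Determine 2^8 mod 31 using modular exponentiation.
By repeated squaring (mod 31): 2^{1}≡2, 2^{2}≡4, 2^{4}≡16, 2^{8}≡8. So 2^{8} ≡ 8 (mod 31)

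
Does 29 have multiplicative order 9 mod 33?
Powers of 29 mod 33: 29^1≡29, 29^2≡16, 29^3≡2, 29^4≡25, 29^5≡32, 29^6≡4, 29^7≡17, 29^8≡31, 29^9≡8, 29^10≡1. 29^9≡8≢1, so ord ≠ 9. No, the actual order is 10.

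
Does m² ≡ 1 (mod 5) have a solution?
By Euler's criterion: 1^{2} ≡ 1 (mod 5). Since this equals 1, 1 is a QR.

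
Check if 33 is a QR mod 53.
By Euler's criterion: 33^{26} ≡ 52 mod 53. Since this equals -1 (≡ 52), 33 is not a QR.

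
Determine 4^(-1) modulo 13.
Since 13 is prime, by Fermat 4^(-1) ≡ 4^{11} ≡ 10 mod 13. Verify: 4 × 10 = 40 ≡ 1 mod 13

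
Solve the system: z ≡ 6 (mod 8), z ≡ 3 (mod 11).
M = 8 × 11 = 88. M₁ = 11, y₁ ≡ 3 (mod 8). M₂ = 8, y₂ ≡ 7 (mod 11). z = 6×11×3 + 3×8×7 ≡ 14 (mod 88)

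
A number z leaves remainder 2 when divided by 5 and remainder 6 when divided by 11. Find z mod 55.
M = 5 × 11 = 55. M₁ = 11, y₁ ≡ 1 mod 5. M₂ = 5, y₂ ≡ 9 mod 11. z = 2×11×1 + 6×5×9 ≡ 17 mod 55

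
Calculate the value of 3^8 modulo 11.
By repeated squaring (mod 11): 3^{1}≡3, 3^{2}≡9, 3^{4}≡4, 3^{8}≡5. So 3^{8} ≡ 5 (mod 11)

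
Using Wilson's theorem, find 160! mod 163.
(162)! = (160)! × (161) × (162) ≡ -1 (mod 163). So (160)! ≡ -1 × [(162)(161)]^(-1) ≡ 81 (mod 163)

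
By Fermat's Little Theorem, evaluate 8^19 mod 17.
By Fermat: 8^{16} ≡ 1 mod 17. So 8^{19} = 8^{16} · 8^{3} ≡ 8^{3} ≡ 2 mod 17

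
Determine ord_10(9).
Powers of 9 mod 10: 9^1≡9, 9^2≡1. So the order of 9 is 2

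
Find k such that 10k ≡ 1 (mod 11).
Since 11 is prime, by Fermat 10^(-1) ≡ 10^{9} ≡ 10 (mod 11). Verify: 10 × 10 = 100 ≡ 1 (mod 11)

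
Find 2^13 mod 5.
Using Fermat: 2^{4} ≡ 1 mod 5. 13 ≡ 1 mod 4. So 2^{13} ≡ 2^{1} ≡ 2 mod 5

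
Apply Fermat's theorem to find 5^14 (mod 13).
By Fermat: 5^{12} ≡ 1 (mod 13). So 5^{14} = 5^{12} · 5^{2} ≡ 5^{2} ≡ 12 (mod 13)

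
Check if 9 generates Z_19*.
9^{9} ≡ 1 mod 19 and 9 < 18, so ord_19(9) = 9 ≠ 18 and 9 is not a primitive root.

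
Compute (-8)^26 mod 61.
By repeated squaring mod 61: (-8)^{1}≡53, (-8)^{2}≡3, (-8)^{4}≡9, (-8)^{8}≡20, (-8)^{16}≡34. Then (-8)^{26} = (-8)^{16+8+2} ≡ 34 × 20 × 3 ≡ 27 mod 61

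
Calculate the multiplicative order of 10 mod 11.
Powers of 10 mod 11: 10^1≡10, 10^2≡1. Order = 2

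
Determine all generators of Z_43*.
There are φ(42) = 12 primitive roots mod 43: {3, 5, 12, 18, 19, 20, 26, 28, 29, 30, 33, 34}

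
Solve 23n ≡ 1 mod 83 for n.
Since 83 is prime, by Fermat 23^(-1) ≡ 23^{81} ≡ 65 mod 83. Verify: 23 × 65 = 1495 ≡ 1 mod 83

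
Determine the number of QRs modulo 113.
Exactly half the non-zero residues mod a prime are QRs: (113-1)/2 = 56.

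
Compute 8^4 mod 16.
8^{4} = 4096 ≡ 0 (mod 16)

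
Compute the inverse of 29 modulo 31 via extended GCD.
Extended GCD: 29(15) + 31(-14) = 1. So 29^(-1) ≡ 15 mod 31. Verify: 29 × 15 = 435 ≡ 1 mod 31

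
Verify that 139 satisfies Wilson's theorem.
(138)! mod 139 = 138. Since this equals -1 mod 139, Wilson confirms 139 is prime.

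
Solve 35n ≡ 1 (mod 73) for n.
Since 73 is prime, by Fermat 35^(-1) ≡ 35^{71} ≡ 48 (mod 73). Verify: 35 × 48 = 1680 ≡ 1 (mod 73)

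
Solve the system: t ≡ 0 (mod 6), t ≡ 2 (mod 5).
M = 6 × 5 = 30. M₁ = 5, y₁ ≡ 5 (mod 6). M₂ = 6, y₂ ≡ 1 (mod 5). t = 0×5×5 + 2×6×1 ≡ 12 (mod 30)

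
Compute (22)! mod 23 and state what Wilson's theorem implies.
(22)! mod 23 = 22. Since this equals -1 mod 23, Wilson confirms 23 is prime.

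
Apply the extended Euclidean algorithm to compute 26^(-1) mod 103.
Extended GCD: 26(4) + 103(-1) = 1. So 26^(-1) ≡ 4 (mod 103). Verify: 26 × 4 = 104 ≡ 1 (mod 103)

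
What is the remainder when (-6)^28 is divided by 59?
By repeated squaring (mod 59): (-6)^{1}≡53, (-6)^{2}≡36, (-6)^{4}≡57, (-6)^{8}≡4, (-6)^{16}≡16. Then (-6)^{28} = (-6)^{16+8+4} ≡ 16 × 4 × 57 ≡ 49 (mod 59)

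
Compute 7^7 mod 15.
By repeated squaring (mod 15): 7^{1}≡7, 7^{2}≡4, 7^{4}≡1. Then 7^{7} = 7^{4+2+1} ≡ 1 × 4 × 7 ≡ 13 (mod 15)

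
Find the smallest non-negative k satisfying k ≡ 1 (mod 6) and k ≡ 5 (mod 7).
M = 6 × 7 = 42. M₁ = 7, y₁ ≡ 1 (mod 6). M₂ = 6, y₂ ≡ 6 (mod 7). k = 1×7×1 + 5×6×6 ≡ 19 (mod 42)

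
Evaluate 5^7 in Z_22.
By repeated squaring mod 22: 5^{1}≡5, 5^{2}≡3, 5^{4}≡9. Then 5^{7} = 5^{4+2+1} ≡ 9 × 3 × 5 ≡ 3 mod 22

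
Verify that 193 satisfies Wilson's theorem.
(192)! mod 193 = 192. Since this equals -1 mod 193, Wilson confirms 193 is prime.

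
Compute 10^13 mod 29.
By repeated squaring (mod 29): 10^{1}≡10, 10^{2}≡13, 10^{4}≡24, 10^{8}≡25. Then 10^{13} = 10^{8+4+1} ≡ 25 × 24 × 10 ≡ 26 (mod 29)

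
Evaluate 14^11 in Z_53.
By repeated squaring mod 53: 14^{1}≡14, 14^{2}≡37, 14^{4}≡44, 14^{8}≡28. Then 14^{11} = 14^{8+2+1} ≡ 28 × 37 × 14 ≡ 35 mod 53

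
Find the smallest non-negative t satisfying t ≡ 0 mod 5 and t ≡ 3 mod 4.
M = 5 × 4 = 20. M₁ = 4, y₁ ≡ 4 mod 5. M₂ = 5, y₂ ≡ 1 mod 4. t = 0×4×4 + 3×5×1 ≡ 15 mod 20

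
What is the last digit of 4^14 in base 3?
Using Fermat: 4^{2} ≡ 1 mod 3. 14 ≡ 0 mod 2. So 4^{14} ≡ 4^{0} ≡ 1 mod 3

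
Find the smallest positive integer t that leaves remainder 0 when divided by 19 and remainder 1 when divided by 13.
M = 19 × 13 = 247. M₁ = 13, y₁ ≡ 3 mod 19. M₂ = 19, y₂ ≡ 11 mod 13. t = 0×13×3 + 1×19×11 ≡ 209 mod 247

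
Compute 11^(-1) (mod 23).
Since 23 is prime, by Fermat 11^(-1) ≡ 11^{21} ≡ 21 (mod 23). Verify: 11 × 21 = 231 ≡ 1 (mod 23)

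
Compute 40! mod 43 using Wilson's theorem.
(42)! = (40)! × (41) × (42) ≡ -1 mod 43. So (40)! ≡ -1 × [(42)(41)]^(-1) ≡ 21 mod 43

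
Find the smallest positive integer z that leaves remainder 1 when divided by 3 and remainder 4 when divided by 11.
M = 3 × 11 = 33. M₁ = 11, y₁ ≡ 2 (mod 3). M₂ = 3, y₂ ≡ 4 (mod 11). z = 1×11×2 + 4×3×4 ≡ 4 (mod 33)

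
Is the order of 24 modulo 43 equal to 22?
Powers of 24 mod 43: 24^1≡24, 24^2≡17, 24^3≡21, 24^4≡31, 24^5≡13, 24^6≡11, 24^7≡6, 24^8≡15, 24^9≡16, 24^10≡40, 24^11≡14, 24^12≡35, 24^13≡23, 24^14≡36, 24^15≡4, 24^16≡10, 24^17≡25, 24^18≡41, 24^19≡38, 24^20≡9, 24^21≡1. Already 24^21≡1, so the order is 21 < 22. No, the actual order is 21.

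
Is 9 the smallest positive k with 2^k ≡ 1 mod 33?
Powers of 2 mod 33: 2^1≡2, 2^2≡4, 2^3≡8, 2^4≡16, 2^5≡32, 2^6≡31, 2^7≡29, 2^8≡25, 2^9≡17, 2^10≡1. 2^9≡17≢1, so ord ≠ 9. No, the actual order is 10.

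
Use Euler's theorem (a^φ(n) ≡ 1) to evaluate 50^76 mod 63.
By Euler: 50^{36} ≡ 1 mod 63 since gcd(50, 63) = 1. 76 = 2×36 + 4. So 50^{76} ≡ 50^{4} ≡ 22 mod 63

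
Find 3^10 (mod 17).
By repeated squaring (mod 17): 3^{1}≡3, 3^{2}≡9, 3^{4}≡13, 3^{8}≡16. Then 3^{10} = 3^{8+2} ≡ 16 × 9 ≡ 8 (mod 17)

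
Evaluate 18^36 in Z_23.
Using Fermat: 18^{22} ≡ 1 (mod 23). 36 ≡ 14 (mod 22). So 18^{36} ≡ 18^{14} ≡ 13 (mod 23)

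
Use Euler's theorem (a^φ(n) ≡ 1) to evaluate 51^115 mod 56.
By Euler: 51^{24} ≡ 1 (mod 56) since gcd(51, 56) = 1. 115 = 4×24 + 19. So 51^{115} ≡ 51^{19} ≡ 51 (mod 56)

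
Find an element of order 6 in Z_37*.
11 has order 6 mod 37 since 11^{6} ≡ 1 mod 37 and no smaller power works.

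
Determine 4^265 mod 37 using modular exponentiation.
Using Fermat: 4^{36} ≡ 1 (mod 37). 265 ≡ 13 (mod 36). So 4^{265} ≡ 4^{13} ≡ 3 (mod 37)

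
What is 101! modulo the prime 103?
(102)! = (101)! × (102) ≡ -1 (mod 103). So (101)! ≡ -1 × (102)^(-1) ≡ (-1)×(-1) = 1 (mod 103)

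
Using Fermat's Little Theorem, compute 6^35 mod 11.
By Fermat: 6^{10} ≡ 1 mod 11. 35 = 3×10 + 5. So 6^{35} ≡ 6^{5} ≡ 10 mod 11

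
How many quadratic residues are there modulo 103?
Exactly half the non-zero residues mod a prime are QRs: (103-1)/2 = 51.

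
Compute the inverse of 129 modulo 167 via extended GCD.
Extended GCD: 129(-22) + 167(17) = 1. So 129^(-1) ≡ -22 ≡ 145 mod 167. Verify: 129 × 145 = 18705 ≡ 1 mod 167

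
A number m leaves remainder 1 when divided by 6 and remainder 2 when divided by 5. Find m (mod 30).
M = 6 × 5 = 30. M₁ = 5, y₁ ≡ 5 (mod 6). M₂ = 6, y₂ ≡ 1 (mod 5). m = 1×5×5 + 2×6×1 ≡ 7 (mod 30)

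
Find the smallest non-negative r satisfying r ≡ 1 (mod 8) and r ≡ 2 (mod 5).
M = 8 × 5 = 40. M₁ = 5, y₁ ≡ 5 (mod 8). M₂ = 8, y₂ ≡ 2 (mod 5). r = 1×5×5 + 2×8×2 ≡ 17 (mod 40)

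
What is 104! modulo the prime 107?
(106)! = (104)! × (105) × (106) ≡ -1 (mod 107). So (104)! ≡ -1 × [(106)(105)]^(-1) ≡ 53 (mod 107)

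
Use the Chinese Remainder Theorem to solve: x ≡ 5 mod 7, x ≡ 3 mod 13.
M = 7 × 13 = 91. M₁ = 13, y₁ ≡ 6 mod 7. M₂ = 7, y₂ ≡ 2 mod 13. x = 5×13×6 + 3×7×2 ≡ 68 mod 91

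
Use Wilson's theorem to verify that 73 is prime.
(72)! mod 73 = 72. Since this equals -1 mod 73, Wilson confirms 73 is prime.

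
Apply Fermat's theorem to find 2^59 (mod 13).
By Fermat: 2^{12} ≡ 1 (mod 13). 59 = 4×12 + 11. So 2^{59} ≡ 2^{11} ≡ 7 (mod 13)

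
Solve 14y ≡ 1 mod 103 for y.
Since 103 is prime, by Fermat 14^(-1) ≡ 14^{101} ≡ 81 mod 103. Verify: 14 × 81 = 1134 ≡ 1 mod 103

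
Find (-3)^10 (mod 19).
By repeated squaring (mod 19): (-3)^{1}≡16, (-3)^{2}≡9, (-3)^{4}≡5, (-3)^{8}≡6. Then (-3)^{10} = (-3)^{8+2} ≡ 6 × 9 ≡ 16 (mod 19)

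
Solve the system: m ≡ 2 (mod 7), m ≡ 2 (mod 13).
M = 7 × 13 = 91. M₁ = 13, y₁ ≡ 6 (mod 7). M₂ = 7, y₂ ≡ 2 (mod 13). m = 2×13×6 + 2×7×2 ≡ 2 (mod 91)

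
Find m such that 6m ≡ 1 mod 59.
Since 59 is prime, by Fermat 6^(-1) ≡ 6^{57} ≡ 10 mod 59. Verify: 6 × 10 = 60 ≡ 1 mod 59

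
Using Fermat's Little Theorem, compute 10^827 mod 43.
By Fermat: 10^{42} ≡ 1 (mod 43). 827 ≡ 29 (mod 42). So 10^{827} ≡ 10^{29} ≡ 17 (mod 43)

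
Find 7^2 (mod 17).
7^{2} = 49 ≡ 15 (mod 17)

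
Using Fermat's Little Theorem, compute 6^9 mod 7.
By Fermat: 6^{6} ≡ 1 mod 7. So 6^{9} = 6^{6} · 6^{3} ≡ 6^{3} ≡ 6 mod 7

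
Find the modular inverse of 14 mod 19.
Since 19 is prime, by Fermat 14^(-1) ≡ 14^{17} ≡ 15 (mod 19). Verify: 14 × 15 = 210 ≡ 1 (mod 19)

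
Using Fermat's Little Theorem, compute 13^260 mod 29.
By Fermat: 13^{28} ≡ 1 mod 29. 260 ≡ 8 mod 28. So 13^{260} ≡ 13^{8} ≡ 16 mod 29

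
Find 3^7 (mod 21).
By repeated squaring (mod 21): 3^{1}≡3, 3^{2}≡9, 3^{4}≡18. Then 3^{7} = 3^{4+2+1} ≡ 18 × 9 × 3 ≡ 3 (mod 21)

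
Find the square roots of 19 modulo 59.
The square roots of 19 mod 59 are 45 and 14. Verify: 45² = 2025 ≡ 19 (mod 59)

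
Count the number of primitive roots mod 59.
There are φ(59-1) = φ(58) = 28 primitive roots modulo 59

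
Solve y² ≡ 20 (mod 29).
The square roots of 20 mod 29 are 7 and 22. Verify: 7² = 49 ≡ 20 (mod 29)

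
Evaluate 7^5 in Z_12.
By repeated squaring mod 12: 7^{1}≡7, 7^{2}≡1, 7^{4}≡1. Then 7^{5} = 7^{4+1} ≡ 1 × 7 ≡ 7 mod 12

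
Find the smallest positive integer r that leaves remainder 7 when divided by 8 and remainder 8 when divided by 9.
M = 8 × 9 = 72. M₁ = 9, y₁ ≡ 1 (mod 8). M₂ = 8, y₂ ≡ 8 (mod 9). r = 7×9×1 + 8×8×8 ≡ 71 (mod 72)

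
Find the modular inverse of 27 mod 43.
Since 43 is prime, by Fermat 27^(-1) ≡ 27^{41} ≡ 8 (mod 43). Verify: 27 × 8 = 216 ≡ 1 (mod 43)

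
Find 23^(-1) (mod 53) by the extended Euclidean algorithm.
Extended GCD: 23(-23) + 53(10) = 1. So 23^(-1) ≡ -23 ≡ 30 (mod 53). Verify: 23 × 30 = 690 ≡ 1 (mod 53)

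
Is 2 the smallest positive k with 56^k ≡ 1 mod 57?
Powers of 56 mod 57: 56^1≡56, 56^2≡1. First k with 56^k≡1 is k=2. Yes, ord_57(56) = 2.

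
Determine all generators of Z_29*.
There are φ(28) = 12 primitive roots mod 29: {2, 3, 8, 10, 11, 14, 15, 18, 19, 21, 26, 27}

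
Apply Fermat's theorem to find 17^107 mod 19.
By Fermat: 17^{18} ≡ 1 mod 19. 107 = 5×18 + 17. So 17^{107} ≡ 17^{17} ≡ 9 mod 19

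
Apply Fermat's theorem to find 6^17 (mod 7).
By Fermat: 6^{6} ≡ 1 (mod 7). 17 = 2×6 + 5. So 6^{17} ≡ 6^{5} ≡ 6 (mod 7)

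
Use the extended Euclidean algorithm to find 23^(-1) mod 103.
Extended GCD: 23(9) + 103(-2) = 1. So 23^(-1) ≡ 9 mod 103. Verify: 23 × 9 = 207 ≡ 1 mod 103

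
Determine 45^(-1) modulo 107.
Since 107 is prime, by Fermat 45^(-1) ≡ 45^{105} ≡ 88 mod 107. Verify: 45 × 88 = 3960 ≡ 1 mod 107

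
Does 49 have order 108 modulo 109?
49^{27} ≡ 1 mod 109 and 27 < 108, so ord_109(49) = 27 ≠ 108 and 49 is not a primitive root.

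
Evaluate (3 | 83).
(3/83) = 3^{41} mod 83 = 1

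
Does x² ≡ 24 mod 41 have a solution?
By Euler's criterion: 24^{20} ≡ 40 mod 41. Since this equals -1 (≡ 40), 24 is not a QR.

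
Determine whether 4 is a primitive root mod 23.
4^{11} ≡ 1 (mod 23) and 11 < 22, so ord_23(4) = 11 ≠ 22 and 4 is not a primitive root.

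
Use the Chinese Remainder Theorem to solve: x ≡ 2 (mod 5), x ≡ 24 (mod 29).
M = 5 × 29 = 145. M₁ = 29, y₁ ≡ 4 (mod 5). M₂ = 5, y₂ ≡ 6 (mod 29). x = 2×29×4 + 24×5×6 ≡ 82 (mod 145)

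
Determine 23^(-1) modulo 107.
Since 107 is prime, by Fermat 23^(-1) ≡ 23^{105} ≡ 14 mod 107. Verify: 23 × 14 = 322 ≡ 1 mod 107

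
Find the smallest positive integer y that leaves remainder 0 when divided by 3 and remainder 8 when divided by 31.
M = 3 × 31 = 93. M₁ = 31, y₁ ≡ 1 (mod 3). M₂ = 3, y₂ ≡ 21 (mod 31). y = 0×31×1 + 8×3×21 ≡ 39 (mod 93)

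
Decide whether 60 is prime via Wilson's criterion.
(59)! mod 60 = 0. Since 0 ≢ -1 (mod 60), 60 is not prime.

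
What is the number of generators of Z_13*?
A prime p has φ(p-1) primitive roots; here φ(12) = 4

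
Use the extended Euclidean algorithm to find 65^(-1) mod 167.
Extended GCD: 65(18) + 167(-7) = 1. So 65^(-1) ≡ 18 mod 167. Verify: 65 × 18 = 1170 ≡ 1 mod 167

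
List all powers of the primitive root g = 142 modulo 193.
142^1, 142^2, ..., 142^{192} mod 193: [142, 92, 133, 165, 77, 126, 136, 12, 160, 139, 52, 50, 152, 161, 88, 144, 183, 124, 45, 21, 87, 2, 91, 184, 73, 137, 154, 59, 79, 24, 127, 85, 104, 100, 111, 129, 176, 95, 173, 55, 90, 42, 174, 4, 182, 175, 146, 81, 115, 118, 158, 48, 61, 170, 15, 7, 29, 65, 159, 190, 153, 110, 180, 84, 155, 8, 171, 157, 99, 162, 37, 43, 123, 96, 122, 147, 30, 14, 58, 130, 125, 187, 113, 27, 167, 168, 117, 16, 149, 121, 5, 131, 74, 86, 53, 192, 51, 101, 60, 28, 116, 67, 57, 181, 33, 54, 141, 143, 41, 32, 105, 49, 10, 69, 148, 172, 106, 191, 102, 9, 120, 56, 39, 134, 114, 169, 66, 108, 89, 93, 82, 64, 17, 98, 20, 138, 103, 151, 19, 189, 11, 18, 47, 112, 78, 75, 35, 145, 132, 23, 178, 186, 164, 128, 34, 3, 40, 83, 13, 109, 38, 185, 22, 36, 94, 31, 156, 150, 70, 97, 71, 46, 163, 179, 135, 63, 68, 6, 80, 166, 26, 25, 76, 177, 44, 72, 188, 62, 119, 107, 140, 1]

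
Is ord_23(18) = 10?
Powers of 18 mod 23: 18^1≡18, 18^2≡2, 18^3≡13, 18^4≡4, 18^5≡3, 18^6≡8, 18^7≡6, 18^8≡16, 18^9≡12, 18^10≡9, 18^11≡1. 18^10≡9≢1, so ord ≠ 10. No, the actual order is 11.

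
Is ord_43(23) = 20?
Powers of 23 mod 43: 23^1≡23, 23^2≡13, 23^3≡41, 23^4≡40, 23^5≡17, 23^6≡4, 23^7≡6, 23^8≡9, 23^9≡35, 23^10≡31, 23^11≡25, 23^12≡16, 23^13≡24, 23^14≡36, 23^15≡11, 23^16≡38, 23^17≡14, 23^18≡21, 23^19≡10, 23^20≡15, 23^21≡1. 23^20≡15≢1, so ord ≠ 20. No, the actual order is 21.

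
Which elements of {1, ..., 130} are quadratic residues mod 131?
Quadratic residues modulo 131: {1, 3, 4, 5, 7, 9, 11, 12, 13, 15, 16, 20, 21, 25, 27, 28, 33, 34, 35, 36, 38, 39, 41, 43, 44, 45, 46, 48, 49, 52, 53, 55, 58, 59, 60, 61, 62, 63, 64, 65, 74, 75, 77, 80, 81, 84, 89, 91, 94, 99, 100, 101, 102, 105, 107, 108, 109, 112, 113, 114, 117, 121, 123, 125, 129}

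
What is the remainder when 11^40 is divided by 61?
By repeated squaring mod 61: 11^{1}≡11, 11^{2}≡60, 11^{4}≡1, 11^{8}≡1, 11^{16}≡1, 11^{32}≡1. Then 11^{40} = 11^{32+8} ≡ 1 × 1 ≡ 1 mod 61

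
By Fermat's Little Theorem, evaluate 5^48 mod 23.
By Fermat: 5^{22} ≡ 1 mod 23. 48 = 2×22 + 4. So 5^{48} ≡ 5^{4} ≡ 4 mod 23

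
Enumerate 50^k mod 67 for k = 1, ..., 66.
50^1, 50^2, ..., 50^{66} mod 67: [50, 21, 45, 39, 7, 15, 13, 47, 5, 49, 38, 24, 61, 35, 8, 65, 34, 25, 44, 56, 53, 37, 41, 40, 57, 36, 58, 19, 12, 64, 51, 4, 66, 17, 46, 22, 28, 60, 52, 54, 20, 62, 18, 29, 43, 6, 32, 59, 2, 33, 42, 23, 11, 14, 30, 26, 27, 10, 31, 9, 48, 55, 3, 16, 63, 1]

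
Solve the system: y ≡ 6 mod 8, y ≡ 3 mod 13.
M = 8 × 13 = 104. M₁ = 13, y₁ ≡ 5 mod 8. M₂ = 8, y₂ ≡ 5 mod 13. y = 6×13×5 + 3×8×5 ≡ 94 mod 104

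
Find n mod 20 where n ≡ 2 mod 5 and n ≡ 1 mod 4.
M = 5 × 4 = 20. M₁ = 4, y₁ ≡ 4 mod 5. M₂ = 5, y₂ ≡ 1 mod 4. n = 2×4×4 + 1×5×1 ≡ 17 mod 20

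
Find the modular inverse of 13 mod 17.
Since 17 is prime, by Fermat 13^(-1) ≡ 13^{15} ≡ 4 mod 17. Verify: 13 × 4 = 52 ≡ 1 mod 17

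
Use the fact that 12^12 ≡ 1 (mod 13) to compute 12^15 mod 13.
By Fermat: 12^{12} ≡ 1 (mod 13). So 12^{15} = 12^{12} · 12^{3} ≡ 12^{3} ≡ 12 (mod 13)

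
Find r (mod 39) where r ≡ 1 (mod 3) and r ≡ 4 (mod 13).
M = 3 × 13 = 39. M₁ = 13, y₁ ≡ 1 (mod 3). M₂ = 3, y₂ ≡ 9 (mod 13). r = 1×13×1 + 4×3×9 ≡ 4 (mod 39)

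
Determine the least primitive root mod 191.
g = 19. For each prime q|190: 19^{95}≡190, 19^{38}≡39, 19^{10}≡52, none ≡ 1, so ord_191(19) = 190 and 19 is a primitive root.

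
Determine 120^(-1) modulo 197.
Since 197 is prime, by Fermat 120^(-1) ≡ 120^{195} ≡ 110 mod 197. Verify: 120 × 110 = 13200 ≡ 1 mod 197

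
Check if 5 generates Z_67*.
5^{22} ≡ 1 mod 67 and 22 < 66, so ord_67(5) = 22 ≠ 66 and 5 is not a primitive root.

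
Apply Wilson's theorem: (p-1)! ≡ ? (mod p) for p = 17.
By Wilson's theorem, (16)! ≡ -1 ≡ 16 (mod 17)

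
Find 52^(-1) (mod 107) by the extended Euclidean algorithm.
Extended GCD: 52(35) + 107(-17) = 1. So 52^(-1) ≡ 35 (mod 107). Verify: 52 × 35 = 1820 ≡ 1 (mod 107)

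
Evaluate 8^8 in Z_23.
By repeated squaring (mod 23): 8^{1}≡8, 8^{2}≡18, 8^{4}≡2, 8^{8}≡4. So 8^{8} ≡ 4 (mod 23)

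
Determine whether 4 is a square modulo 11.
By Euler's criterion: 4^{5} ≡ 1 mod 11. Since this equals 1, 4 is a QR.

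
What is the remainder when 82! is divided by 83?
By Wilson's theorem, (82)! ≡ -1 ≡ 82 mod 83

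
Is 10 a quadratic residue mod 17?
By Euler's criterion: 10^{8} ≡ 16 mod 17. Since this equals -1 (≡ 16), 10 is not a QR.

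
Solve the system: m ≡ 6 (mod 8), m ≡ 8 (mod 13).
M = 8 × 13 = 104. M₁ = 13, y₁ ≡ 5 (mod 8). M₂ = 8, y₂ ≡ 5 (mod 13). m = 6×13×5 + 8×8×5 ≡ 86 (mod 104)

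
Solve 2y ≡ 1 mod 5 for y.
Since 5 is prime, by Fermat 2^(-1) ≡ 2^{3} ≡ 3 mod 5. Verify: 2 × 3 = 6 ≡ 1 mod 5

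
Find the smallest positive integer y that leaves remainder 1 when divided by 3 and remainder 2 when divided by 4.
M = 3 × 4 = 12. M₁ = 4, y₁ ≡ 1 mod 3. M₂ = 3, y₂ ≡ 3 mod 4. y = 1×4×1 + 2×3×3 ≡ 10 mod 12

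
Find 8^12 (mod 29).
By repeated squaring (mod 29): 8^{1}≡8, 8^{2}≡6, 8^{4}≡7, 8^{8}≡20. Then 8^{12} = 8^{8+4} ≡ 20 × 7 ≡ 24 (mod 29)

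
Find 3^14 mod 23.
By repeated squaring mod 23: 3^{1}≡3, 3^{2}≡9, 3^{4}≡12, 3^{8}≡6. Then 3^{14} = 3^{8+4+2} ≡ 6 × 12 × 9 ≡ 4 mod 23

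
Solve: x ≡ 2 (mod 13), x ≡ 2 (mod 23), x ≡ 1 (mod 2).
M = 13 × 23 × 2 = 598. M₁ = 46, y₁ ≡ 2 (mod 13). M₂ = 26, y₂ ≡ 8 (mod 23). M₃ = 299, y₃ ≡ 1 (mod 2). x = 2×46×2 + 2×26×8 + 1×299×1 ≡ 301 (mod 598)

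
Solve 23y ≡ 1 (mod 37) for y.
Since 37 is prime, by Fermat 23^(-1) ≡ 23^{35} ≡ 29 (mod 37). Verify: 23 × 29 = 667 ≡ 1 (mod 37)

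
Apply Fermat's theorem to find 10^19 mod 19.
By Fermat: 10^{18} ≡ 1 mod 19. So 10^{19} = 10^{18} · 10^{1} ≡ 10^{1} ≡ 10 mod 19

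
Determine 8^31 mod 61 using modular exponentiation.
By repeated squaring mod 61: 8^{1}≡8, 8^{2}≡3, 8^{4}≡9, 8^{8}≡20, 8^{16}≡34. Then 8^{31} = 8^{16+8+4+2+1} ≡ 34 × 20 × 9 × 3 × 8 ≡ 53 mod 61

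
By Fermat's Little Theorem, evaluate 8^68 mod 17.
By Fermat: 8^{16} ≡ 1 (mod 17). 68 = 4×16 + 4. So 8^{68} ≡ 8^{4} ≡ 16 (mod 17)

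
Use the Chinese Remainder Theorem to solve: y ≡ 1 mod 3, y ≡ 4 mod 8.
M = 3 × 8 = 24. M₁ = 8, y₁ ≡ 2 mod 3. M₂ = 3, y₂ ≡ 3 mod 8. y = 1×8×2 + 4×3×3 ≡ 4 mod 24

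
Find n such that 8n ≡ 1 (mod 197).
Since 197 is prime, by Fermat 8^(-1) ≡ 8^{195} ≡ 74 (mod 197). Verify: 8 × 74 = 592 ≡ 1 (mod 197)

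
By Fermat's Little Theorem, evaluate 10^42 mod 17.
By Fermat: 10^{16} ≡ 1 (mod 17). 42 = 2×16 + 10. So 10^{42} ≡ 10^{10} ≡ 2 (mod 17)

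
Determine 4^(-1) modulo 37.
Since 37 is prime, by Fermat 4^(-1) ≡ 4^{35} ≡ 28 mod 37. Verify: 4 × 28 = 112 ≡ 1 mod 37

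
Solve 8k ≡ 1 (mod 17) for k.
Since 17 is prime, by Fermat 8^(-1) ≡ 8^{15} ≡ 15 (mod 17). Verify: 8 × 15 = 120 ≡ 1 (mod 17)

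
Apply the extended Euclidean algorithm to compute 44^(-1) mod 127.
Extended GCD: 44(26) + 127(-9) = 1. So 44^(-1) ≡ 26 (mod 127). Verify: 44 × 26 = 1144 ≡ 1 (mod 127)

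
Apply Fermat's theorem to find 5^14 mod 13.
By Fermat: 5^{12} ≡ 1 mod 13. So 5^{14} = 5^{12} · 5^{2} ≡ 5^{2} ≡ 12 mod 13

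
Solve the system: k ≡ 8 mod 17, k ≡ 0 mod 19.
M = 17 × 19 = 323. M₁ = 19, y₁ ≡ 9 mod 17. M₂ = 17, y₂ ≡ 9 mod 19. k = 8×19×9 + 0×17×9 ≡ 76 mod 323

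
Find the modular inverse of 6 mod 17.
Since 17 is prime, by Fermat 6^(-1) ≡ 6^{15} ≡ 3 (mod 17). Verify: 6 × 3 = 18 ≡ 1 (mod 17)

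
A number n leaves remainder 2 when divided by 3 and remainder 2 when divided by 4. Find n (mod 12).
M = 3 × 4 = 12. M₁ = 4, y₁ ≡ 1 (mod 3). M₂ = 3, y₂ ≡ 3 (mod 4). n = 2×4×1 + 2×3×3 ≡ 2 (mod 12)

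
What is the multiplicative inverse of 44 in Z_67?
Since 67 is prime, by Fermat 44^(-1) ≡ 44^{65} ≡ 32 (mod 67). Verify: 44 × 32 = 1408 ≡ 1 (mod 67)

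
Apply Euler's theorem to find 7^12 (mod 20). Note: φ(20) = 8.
By Euler: 7^{8} ≡ 1 (mod 20) since gcd(7, 20) = 1. 12 = 1×8 + 4. So 7^{12} ≡ 7^{4} ≡ 1 (mod 20)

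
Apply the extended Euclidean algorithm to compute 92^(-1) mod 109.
Extended GCD: 92(32) + 109(-27) = 1. So 92^(-1) ≡ 32 mod 109. Verify: 92 × 32 = 2944 ≡ 1 mod 109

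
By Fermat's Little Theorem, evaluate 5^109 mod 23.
By Fermat: 5^{22} ≡ 1 mod 23. 109 = 4×22 + 21. So 5^{109} ≡ 5^{21} ≡ 14 mod 23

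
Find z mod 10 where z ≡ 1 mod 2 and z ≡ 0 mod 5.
M = 2 × 5 = 10. M₁ = 5, y₁ ≡ 1 mod 2. M₂ = 2, y₂ ≡ 3 mod 5. z = 1×5×1 + 0×2×3 ≡ 5 mod 10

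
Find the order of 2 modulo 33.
Powers of 2 mod 33: 2^1≡2, 2^2≡4, 2^3≡8, 2^4≡16, 2^5≡32, 2^6≡31, 2^7≡29, 2^8≡25, 2^9≡17, 2^10≡1. So the order of 2 is 10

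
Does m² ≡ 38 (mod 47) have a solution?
By Euler's criterion: 38^{23} ≡ 46 (mod 47). Since this equals -1 (≡ 46), 38 is not a QR.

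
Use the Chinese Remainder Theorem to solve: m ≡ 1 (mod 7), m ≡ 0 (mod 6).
M = 7 × 6 = 42. M₁ = 6, y₁ ≡ 6 (mod 7). M₂ = 7, y₂ ≡ 1 (mod 6). m = 1×6×6 + 0×7×1 ≡ 36 (mod 42)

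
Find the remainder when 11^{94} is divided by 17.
By Fermat: 11^{16} ≡ 1 (mod 17). 94 = 5×16 + 14. So 11^{94} ≡ 11^{14} ≡ 9 (mod 17)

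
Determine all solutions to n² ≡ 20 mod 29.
The square roots of 20 mod 29 are 7 and 22. Verify: 7² = 49 ≡ 20 mod 29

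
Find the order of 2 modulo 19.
Powers of 2 mod 19: 2^1≡2, 2^2≡4, 2^3≡8, 2^4≡16, 2^5≡13, 2^6≡7, 2^7≡14, 2^8≡9, 2^9≡18, 2^10≡17, 2^11≡15, 2^12≡11, 2^13≡3, 2^14≡6, 2^15≡12, 2^16≡5, 2^17≡10, 2^18≡1. So the order of 2 is 18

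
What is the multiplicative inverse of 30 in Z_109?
Since 109 is prime, by Fermat 30^(-1) ≡ 30^{107} ≡ 40 (mod 109). Verify: 30 × 40 = 1200 ≡ 1 (mod 109)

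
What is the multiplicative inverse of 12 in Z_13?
Since 13 is prime, by Fermat 12^(-1) ≡ 12^{11} ≡ 12 (mod 13). Verify: 12 × 12 = 144 ≡ 1 (mod 13)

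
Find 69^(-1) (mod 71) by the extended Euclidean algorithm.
Extended GCD: 69(35) + 71(-34) = 1. So 69^(-1) ≡ 35 (mod 71). Verify: 69 × 35 = 2415 ≡ 1 (mod 71)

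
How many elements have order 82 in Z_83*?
A prime p has φ(p-1) primitive roots; here φ(82) = 40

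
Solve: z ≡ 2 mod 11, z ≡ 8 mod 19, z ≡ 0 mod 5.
M = 11 × 19 × 5 = 1045. M₁ = 95, y₁ ≡ 8 mod 11. M₂ = 55, y₂ ≡ 9 mod 19. M₃ = 209, y₃ ≡ 4 mod 5. z = 2×95×8 + 8×55×9 + 0×209×4 ≡ 255 mod 1045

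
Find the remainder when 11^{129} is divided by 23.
By Fermat: 11^{22} ≡ 1 mod 23. 129 = 5×22 + 19. So 11^{129} ≡ 11^{19} ≡ 15 mod 23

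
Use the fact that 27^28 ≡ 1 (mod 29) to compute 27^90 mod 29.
By Fermat: 27^{28} ≡ 1 (mod 29). 90 = 3×28 + 6. So 27^{90} ≡ 27^{6} ≡ 6 (mod 29)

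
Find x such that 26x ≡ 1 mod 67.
Since 67 is prime, by Fermat 26^(-1) ≡ 26^{65} ≡ 49 mod 67. Verify: 26 × 49 = 1274 ≡ 1 mod 67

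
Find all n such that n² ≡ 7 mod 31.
The square roots of 7 mod 31 are 10 and 21. Verify: 10² = 100 ≡ 7 mod 31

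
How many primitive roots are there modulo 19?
There are φ(19-1) = φ(18) = 6 primitive roots modulo 19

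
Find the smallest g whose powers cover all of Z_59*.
g = 2. Powers: [2, 4, 8, 16, 32, 5, 10, 20, 40, 21, ...] generates all 58 non-zero residues.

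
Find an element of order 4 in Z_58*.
17 has order 4 mod 58 since 17^{4} ≡ 1 mod 58 and no smaller power works.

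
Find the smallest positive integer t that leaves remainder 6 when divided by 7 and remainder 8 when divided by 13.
M = 7 × 13 = 91. M₁ = 13, y₁ ≡ 6 mod 7. M₂ = 7, y₂ ≡ 2 mod 13. t = 6×13×6 + 8×7×2 ≡ 34 mod 91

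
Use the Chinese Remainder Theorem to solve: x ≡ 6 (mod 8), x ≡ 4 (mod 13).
M = 8 × 13 = 104. M₁ = 13, y₁ ≡ 5 (mod 8). M₂ = 8, y₂ ≡ 5 (mod 13). x = 6×13×5 + 4×8×5 ≡ 30 (mod 104)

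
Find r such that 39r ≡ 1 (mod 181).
Since 181 is prime, by Fermat 39^(-1) ≡ 39^{179} ≡ 65 (mod 181). Verify: 39 × 65 = 2535 ≡ 1 (mod 181)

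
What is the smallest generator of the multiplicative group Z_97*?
g = 5. Powers: [5, 25, 28, 43, 21, 8, 40, 6, ...] generates all 96 non-zero residues.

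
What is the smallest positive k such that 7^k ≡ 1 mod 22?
Powers of 7 mod 22: 7^1≡7, 7^2≡5, 7^3≡13, 7^4≡3, 7^5≡21, 7^6≡15, 7^7≡17, 7^8≡9, 7^9≡19, 7^10≡1. Order = 10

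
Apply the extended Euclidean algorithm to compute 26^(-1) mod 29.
Extended GCD: 26(-10) + 29(9) = 1. So 26^(-1) ≡ -10 ≡ 19 (mod 29). Verify: 26 × 19 = 494 ≡ 1 (mod 29)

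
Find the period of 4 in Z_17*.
Powers of 4 mod 17: 4^1≡4, 4^2≡16, 4^3≡13, 4^4≡1. So the order of 4 is 4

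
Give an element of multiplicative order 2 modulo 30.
11 has order 2 mod 30 since 11^{2} ≡ 1 (mod 30) and no smaller power works.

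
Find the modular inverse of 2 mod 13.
Since 13 is prime, by Fermat 2^(-1) ≡ 2^{11} ≡ 7 mod 13. Verify: 2 × 7 = 14 ≡ 1 mod 13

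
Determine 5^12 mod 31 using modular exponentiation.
By repeated squaring (mod 31): 5^{1}≡5, 5^{2}≡25, 5^{4}≡5, 5^{8}≡25. Then 5^{12} = 5^{8+4} ≡ 25 × 5 ≡ 1 (mod 31)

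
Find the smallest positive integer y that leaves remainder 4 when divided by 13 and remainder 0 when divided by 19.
M = 13 × 19 = 247. M₁ = 19, y₁ ≡ 11 (mod 13). M₂ = 13, y₂ ≡ 3 (mod 19). y = 4×19×11 + 0×13×3 ≡ 95 (mod 247)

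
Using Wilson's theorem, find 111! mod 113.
(112)! = (111)! × (112) ≡ -1 mod 113. So (111)! ≡ -1 × (112)^(-1) ≡ (-1)×(-1) = 1 mod 113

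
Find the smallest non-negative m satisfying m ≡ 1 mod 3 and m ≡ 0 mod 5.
M = 3 × 5 = 15. M₁ = 5, y₁ ≡ 2 mod 3. M₂ = 3, y₂ ≡ 2 mod 5. m = 1×5×2 + 0×3×2 ≡ 10 mod 15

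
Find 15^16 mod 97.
By repeated squaring mod 97: 15^{1}≡15, 15^{2}≡31, 15^{4}≡88, 15^{8}≡81, 15^{16}≡62. So 15^{16} ≡ 62 mod 97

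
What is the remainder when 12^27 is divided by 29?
By repeated squaring (mod 29): 12^{1}≡12, 12^{2}≡28, 12^{4}≡1, 12^{8}≡1, 12^{16}≡1. Then 12^{27} = 12^{16+8+2+1} ≡ 1 × 1 × 28 × 12 ≡ 17 (mod 29)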